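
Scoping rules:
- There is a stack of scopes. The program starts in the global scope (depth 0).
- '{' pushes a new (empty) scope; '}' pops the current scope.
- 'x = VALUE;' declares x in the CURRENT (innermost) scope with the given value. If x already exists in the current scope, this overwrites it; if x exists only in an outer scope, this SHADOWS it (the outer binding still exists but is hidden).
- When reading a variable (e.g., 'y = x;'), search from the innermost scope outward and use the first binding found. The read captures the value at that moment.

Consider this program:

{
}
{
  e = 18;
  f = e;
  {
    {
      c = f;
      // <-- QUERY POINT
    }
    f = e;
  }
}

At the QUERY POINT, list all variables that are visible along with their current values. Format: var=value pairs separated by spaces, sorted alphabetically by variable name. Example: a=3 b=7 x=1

Step 1: enter scope (depth=1)
Step 2: exit scope (depth=0)
Step 3: enter scope (depth=1)
Step 4: declare e=18 at depth 1
Step 5: declare f=(read e)=18 at depth 1
Step 6: enter scope (depth=2)
Step 7: enter scope (depth=3)
Step 8: declare c=(read f)=18 at depth 3
Visible at query point: c=18 e=18 f=18

Answer: c=18 e=18 f=18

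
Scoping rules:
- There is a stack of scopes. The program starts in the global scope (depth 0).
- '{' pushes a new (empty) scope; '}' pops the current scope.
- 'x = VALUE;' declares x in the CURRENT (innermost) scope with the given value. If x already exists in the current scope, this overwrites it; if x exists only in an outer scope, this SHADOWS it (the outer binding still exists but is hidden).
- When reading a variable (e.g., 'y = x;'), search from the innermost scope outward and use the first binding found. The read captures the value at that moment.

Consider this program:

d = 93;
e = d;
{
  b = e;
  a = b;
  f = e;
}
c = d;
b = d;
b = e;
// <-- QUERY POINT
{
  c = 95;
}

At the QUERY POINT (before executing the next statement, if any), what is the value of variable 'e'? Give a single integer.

Answer: 93

Derivation:
Step 1: declare d=93 at depth 0
Step 2: declare e=(read d)=93 at depth 0
Step 3: enter scope (depth=1)
Step 4: declare b=(read e)=93 at depth 1
Step 5: declare a=(read b)=93 at depth 1
Step 6: declare f=(read e)=93 at depth 1
Step 7: exit scope (depth=0)
Step 8: declare c=(read d)=93 at depth 0
Step 9: declare b=(read d)=93 at depth 0
Step 10: declare b=(read e)=93 at depth 0
Visible at query point: b=93 c=93 d=93 e=93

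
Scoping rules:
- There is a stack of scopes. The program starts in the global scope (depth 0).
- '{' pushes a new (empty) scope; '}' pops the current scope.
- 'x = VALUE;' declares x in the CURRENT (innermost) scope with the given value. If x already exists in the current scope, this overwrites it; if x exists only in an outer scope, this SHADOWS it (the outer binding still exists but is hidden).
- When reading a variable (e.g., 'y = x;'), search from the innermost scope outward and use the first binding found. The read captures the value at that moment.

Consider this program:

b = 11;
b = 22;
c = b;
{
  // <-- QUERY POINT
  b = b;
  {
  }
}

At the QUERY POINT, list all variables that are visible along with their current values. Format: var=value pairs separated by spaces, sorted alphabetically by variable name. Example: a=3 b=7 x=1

Step 1: declare b=11 at depth 0
Step 2: declare b=22 at depth 0
Step 3: declare c=(read b)=22 at depth 0
Step 4: enter scope (depth=1)
Visible at query point: b=22 c=22

Answer: b=22 c=22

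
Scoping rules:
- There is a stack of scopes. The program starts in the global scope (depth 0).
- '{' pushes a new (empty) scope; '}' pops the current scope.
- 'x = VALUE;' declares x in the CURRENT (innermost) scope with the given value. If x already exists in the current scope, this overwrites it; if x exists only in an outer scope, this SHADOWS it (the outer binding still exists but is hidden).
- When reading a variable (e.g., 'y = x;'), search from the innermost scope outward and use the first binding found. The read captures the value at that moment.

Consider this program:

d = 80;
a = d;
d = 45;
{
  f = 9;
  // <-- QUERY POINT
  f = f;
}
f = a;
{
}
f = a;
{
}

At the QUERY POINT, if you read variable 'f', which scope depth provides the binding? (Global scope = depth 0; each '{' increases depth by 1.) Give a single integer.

Answer: 1

Derivation:
Step 1: declare d=80 at depth 0
Step 2: declare a=(read d)=80 at depth 0
Step 3: declare d=45 at depth 0
Step 4: enter scope (depth=1)
Step 5: declare f=9 at depth 1
Visible at query point: a=80 d=45 f=9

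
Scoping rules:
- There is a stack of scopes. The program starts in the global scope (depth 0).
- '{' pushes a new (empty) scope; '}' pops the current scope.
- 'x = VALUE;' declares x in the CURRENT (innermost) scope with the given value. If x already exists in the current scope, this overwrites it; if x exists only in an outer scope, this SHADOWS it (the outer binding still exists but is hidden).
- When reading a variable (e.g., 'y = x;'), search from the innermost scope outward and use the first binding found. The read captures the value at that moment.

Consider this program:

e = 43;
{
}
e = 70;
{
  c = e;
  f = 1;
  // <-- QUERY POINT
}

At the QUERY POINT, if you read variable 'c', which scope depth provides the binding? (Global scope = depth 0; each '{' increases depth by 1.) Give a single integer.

Step 1: declare e=43 at depth 0
Step 2: enter scope (depth=1)
Step 3: exit scope (depth=0)
Step 4: declare e=70 at depth 0
Step 5: enter scope (depth=1)
Step 6: declare c=(read e)=70 at depth 1
Step 7: declare f=1 at depth 1
Visible at query point: c=70 e=70 f=1

Answer: 1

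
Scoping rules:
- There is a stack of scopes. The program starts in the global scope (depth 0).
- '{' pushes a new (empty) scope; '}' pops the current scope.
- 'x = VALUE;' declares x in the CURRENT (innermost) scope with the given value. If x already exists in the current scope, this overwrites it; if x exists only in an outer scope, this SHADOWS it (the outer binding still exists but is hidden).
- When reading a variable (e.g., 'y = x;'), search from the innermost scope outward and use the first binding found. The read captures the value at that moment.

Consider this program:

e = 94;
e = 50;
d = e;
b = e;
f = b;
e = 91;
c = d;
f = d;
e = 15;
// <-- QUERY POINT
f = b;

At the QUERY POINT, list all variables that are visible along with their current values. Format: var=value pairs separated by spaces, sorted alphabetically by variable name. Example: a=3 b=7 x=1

Step 1: declare e=94 at depth 0
Step 2: declare e=50 at depth 0
Step 3: declare d=(read e)=50 at depth 0
Step 4: declare b=(read e)=50 at depth 0
Step 5: declare f=(read b)=50 at depth 0
Step 6: declare e=91 at depth 0
Step 7: declare c=(read d)=50 at depth 0
Step 8: declare f=(read d)=50 at depth 0
Step 9: declare e=15 at depth 0
Visible at query point: b=50 c=50 d=50 e=15 f=50

Answer: b=50 c=50 d=50 e=15 f=50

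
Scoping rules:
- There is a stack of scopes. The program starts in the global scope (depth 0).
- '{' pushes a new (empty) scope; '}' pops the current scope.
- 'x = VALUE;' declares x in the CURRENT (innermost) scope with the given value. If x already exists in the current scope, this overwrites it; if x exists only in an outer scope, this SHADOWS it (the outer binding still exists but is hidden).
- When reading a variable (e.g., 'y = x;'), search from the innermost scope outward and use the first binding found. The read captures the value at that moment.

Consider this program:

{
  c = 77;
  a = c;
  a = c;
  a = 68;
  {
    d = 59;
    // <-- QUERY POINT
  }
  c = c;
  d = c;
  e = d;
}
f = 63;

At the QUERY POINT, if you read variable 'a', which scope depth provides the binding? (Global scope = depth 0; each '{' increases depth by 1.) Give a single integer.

Answer: 1

Derivation:
Step 1: enter scope (depth=1)
Step 2: declare c=77 at depth 1
Step 3: declare a=(read c)=77 at depth 1
Step 4: declare a=(read c)=77 at depth 1
Step 5: declare a=68 at depth 1
Step 6: enter scope (depth=2)
Step 7: declare d=59 at depth 2
Visible at query point: a=68 c=77 d=59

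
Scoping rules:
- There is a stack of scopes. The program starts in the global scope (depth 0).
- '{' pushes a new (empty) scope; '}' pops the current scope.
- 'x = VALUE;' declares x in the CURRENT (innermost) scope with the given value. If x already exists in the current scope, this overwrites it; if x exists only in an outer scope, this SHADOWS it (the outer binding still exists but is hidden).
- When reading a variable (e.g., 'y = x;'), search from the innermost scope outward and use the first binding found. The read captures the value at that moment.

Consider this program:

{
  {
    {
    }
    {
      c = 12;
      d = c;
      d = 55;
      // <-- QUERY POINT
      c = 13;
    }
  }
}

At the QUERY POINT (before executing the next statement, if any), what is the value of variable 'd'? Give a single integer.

Answer: 55

Derivation:
Step 1: enter scope (depth=1)
Step 2: enter scope (depth=2)
Step 3: enter scope (depth=3)
Step 4: exit scope (depth=2)
Step 5: enter scope (depth=3)
Step 6: declare c=12 at depth 3
Step 7: declare d=(read c)=12 at depth 3
Step 8: declare d=55 at depth 3
Visible at query point: c=12 d=55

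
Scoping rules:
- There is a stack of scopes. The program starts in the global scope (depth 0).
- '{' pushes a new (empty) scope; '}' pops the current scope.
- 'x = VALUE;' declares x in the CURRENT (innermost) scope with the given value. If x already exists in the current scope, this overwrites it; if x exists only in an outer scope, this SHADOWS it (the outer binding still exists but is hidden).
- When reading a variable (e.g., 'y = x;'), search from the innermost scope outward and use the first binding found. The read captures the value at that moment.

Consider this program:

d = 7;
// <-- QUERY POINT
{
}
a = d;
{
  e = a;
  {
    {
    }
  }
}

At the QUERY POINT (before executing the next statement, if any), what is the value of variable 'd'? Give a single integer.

Step 1: declare d=7 at depth 0
Visible at query point: d=7

Answer: 7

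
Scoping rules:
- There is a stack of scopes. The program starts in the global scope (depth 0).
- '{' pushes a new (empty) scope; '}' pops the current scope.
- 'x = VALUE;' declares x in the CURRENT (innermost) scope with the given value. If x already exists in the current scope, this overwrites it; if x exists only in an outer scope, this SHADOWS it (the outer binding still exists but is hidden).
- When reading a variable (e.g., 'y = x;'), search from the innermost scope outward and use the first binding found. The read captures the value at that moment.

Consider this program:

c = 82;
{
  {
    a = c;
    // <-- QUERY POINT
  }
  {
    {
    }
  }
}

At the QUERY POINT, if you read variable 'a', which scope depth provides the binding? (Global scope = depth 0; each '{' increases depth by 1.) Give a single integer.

Step 1: declare c=82 at depth 0
Step 2: enter scope (depth=1)
Step 3: enter scope (depth=2)
Step 4: declare a=(read c)=82 at depth 2
Visible at query point: a=82 c=82

Answer: 2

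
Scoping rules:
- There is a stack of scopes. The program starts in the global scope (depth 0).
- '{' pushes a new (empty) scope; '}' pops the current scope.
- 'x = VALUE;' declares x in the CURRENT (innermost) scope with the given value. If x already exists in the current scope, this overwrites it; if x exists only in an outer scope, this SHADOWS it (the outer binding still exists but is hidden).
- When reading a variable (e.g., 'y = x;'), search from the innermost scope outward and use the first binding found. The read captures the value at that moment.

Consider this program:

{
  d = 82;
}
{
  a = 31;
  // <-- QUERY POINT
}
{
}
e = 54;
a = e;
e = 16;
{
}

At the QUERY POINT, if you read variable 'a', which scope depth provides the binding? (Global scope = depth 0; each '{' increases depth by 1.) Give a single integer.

Step 1: enter scope (depth=1)
Step 2: declare d=82 at depth 1
Step 3: exit scope (depth=0)
Step 4: enter scope (depth=1)
Step 5: declare a=31 at depth 1
Visible at query point: a=31

Answer: 1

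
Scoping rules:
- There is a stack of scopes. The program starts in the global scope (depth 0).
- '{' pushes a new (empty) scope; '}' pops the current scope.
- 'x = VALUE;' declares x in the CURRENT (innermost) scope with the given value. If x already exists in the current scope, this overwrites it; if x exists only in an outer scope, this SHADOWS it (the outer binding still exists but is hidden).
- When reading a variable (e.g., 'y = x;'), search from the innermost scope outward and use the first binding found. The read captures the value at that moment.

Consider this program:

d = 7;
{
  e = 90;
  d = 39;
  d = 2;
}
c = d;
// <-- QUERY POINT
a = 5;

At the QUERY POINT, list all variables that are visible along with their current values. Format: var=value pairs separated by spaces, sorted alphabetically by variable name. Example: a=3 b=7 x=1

Step 1: declare d=7 at depth 0
Step 2: enter scope (depth=1)
Step 3: declare e=90 at depth 1
Step 4: declare d=39 at depth 1
Step 5: declare d=2 at depth 1
Step 6: exit scope (depth=0)
Step 7: declare c=(read d)=7 at depth 0
Visible at query point: c=7 d=7

Answer: c=7 d=7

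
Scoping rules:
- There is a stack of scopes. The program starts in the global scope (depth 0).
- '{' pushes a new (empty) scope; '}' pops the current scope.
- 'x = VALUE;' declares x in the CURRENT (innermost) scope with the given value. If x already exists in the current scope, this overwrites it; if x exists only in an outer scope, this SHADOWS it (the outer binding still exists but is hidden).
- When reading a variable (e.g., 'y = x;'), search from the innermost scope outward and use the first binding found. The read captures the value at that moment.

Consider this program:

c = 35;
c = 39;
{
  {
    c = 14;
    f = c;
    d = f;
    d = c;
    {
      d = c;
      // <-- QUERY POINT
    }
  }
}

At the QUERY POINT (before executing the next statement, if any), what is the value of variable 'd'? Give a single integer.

Step 1: declare c=35 at depth 0
Step 2: declare c=39 at depth 0
Step 3: enter scope (depth=1)
Step 4: enter scope (depth=2)
Step 5: declare c=14 at depth 2
Step 6: declare f=(read c)=14 at depth 2
Step 7: declare d=(read f)=14 at depth 2
Step 8: declare d=(read c)=14 at depth 2
Step 9: enter scope (depth=3)
Step 10: declare d=(read c)=14 at depth 3
Visible at query point: c=14 d=14 f=14

Answer: 14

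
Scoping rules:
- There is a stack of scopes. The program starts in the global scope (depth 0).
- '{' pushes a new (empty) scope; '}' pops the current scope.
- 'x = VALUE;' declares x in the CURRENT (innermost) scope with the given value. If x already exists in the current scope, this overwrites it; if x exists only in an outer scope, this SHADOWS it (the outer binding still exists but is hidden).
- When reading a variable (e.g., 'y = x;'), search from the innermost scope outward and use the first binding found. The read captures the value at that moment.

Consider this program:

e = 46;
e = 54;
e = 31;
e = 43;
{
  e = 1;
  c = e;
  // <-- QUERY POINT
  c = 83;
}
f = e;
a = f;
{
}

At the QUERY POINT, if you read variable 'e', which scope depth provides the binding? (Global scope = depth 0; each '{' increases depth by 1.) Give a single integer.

Answer: 1

Derivation:
Step 1: declare e=46 at depth 0
Step 2: declare e=54 at depth 0
Step 3: declare e=31 at depth 0
Step 4: declare e=43 at depth 0
Step 5: enter scope (depth=1)
Step 6: declare e=1 at depth 1
Step 7: declare c=(read e)=1 at depth 1
Visible at query point: c=1 e=1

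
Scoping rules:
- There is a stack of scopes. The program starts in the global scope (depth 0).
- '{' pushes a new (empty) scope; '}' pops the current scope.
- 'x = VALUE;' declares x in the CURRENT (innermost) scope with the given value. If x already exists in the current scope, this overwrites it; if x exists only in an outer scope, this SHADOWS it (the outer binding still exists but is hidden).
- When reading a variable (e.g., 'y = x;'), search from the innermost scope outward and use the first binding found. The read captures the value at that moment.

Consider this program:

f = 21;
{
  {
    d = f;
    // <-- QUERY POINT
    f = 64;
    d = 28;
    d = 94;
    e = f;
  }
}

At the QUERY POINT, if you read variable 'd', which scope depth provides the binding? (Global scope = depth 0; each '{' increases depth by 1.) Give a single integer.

Answer: 2

Derivation:
Step 1: declare f=21 at depth 0
Step 2: enter scope (depth=1)
Step 3: enter scope (depth=2)
Step 4: declare d=(read f)=21 at depth 2
Visible at query point: d=21 f=21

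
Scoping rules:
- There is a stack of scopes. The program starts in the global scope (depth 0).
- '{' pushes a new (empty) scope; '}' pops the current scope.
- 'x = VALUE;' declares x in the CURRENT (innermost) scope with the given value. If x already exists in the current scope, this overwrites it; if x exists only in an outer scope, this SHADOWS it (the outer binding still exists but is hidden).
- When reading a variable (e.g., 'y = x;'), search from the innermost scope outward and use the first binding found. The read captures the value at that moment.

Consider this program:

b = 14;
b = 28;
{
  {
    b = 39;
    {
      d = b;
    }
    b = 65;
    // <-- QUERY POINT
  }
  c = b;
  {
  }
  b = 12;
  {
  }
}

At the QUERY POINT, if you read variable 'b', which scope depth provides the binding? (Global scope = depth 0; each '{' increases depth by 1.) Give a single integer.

Step 1: declare b=14 at depth 0
Step 2: declare b=28 at depth 0
Step 3: enter scope (depth=1)
Step 4: enter scope (depth=2)
Step 5: declare b=39 at depth 2
Step 6: enter scope (depth=3)
Step 7: declare d=(read b)=39 at depth 3
Step 8: exit scope (depth=2)
Step 9: declare b=65 at depth 2
Visible at query point: b=65

Answer: 2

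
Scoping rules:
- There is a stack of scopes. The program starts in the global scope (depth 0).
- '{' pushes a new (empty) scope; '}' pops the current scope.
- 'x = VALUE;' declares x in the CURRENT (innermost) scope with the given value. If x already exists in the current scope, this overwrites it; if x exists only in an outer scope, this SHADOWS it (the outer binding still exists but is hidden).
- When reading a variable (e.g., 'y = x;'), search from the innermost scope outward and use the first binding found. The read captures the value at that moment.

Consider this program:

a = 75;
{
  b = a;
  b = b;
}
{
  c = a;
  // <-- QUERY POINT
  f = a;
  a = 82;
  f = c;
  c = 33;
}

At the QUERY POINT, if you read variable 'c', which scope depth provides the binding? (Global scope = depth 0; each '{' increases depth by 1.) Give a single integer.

Answer: 1

Derivation:
Step 1: declare a=75 at depth 0
Step 2: enter scope (depth=1)
Step 3: declare b=(read a)=75 at depth 1
Step 4: declare b=(read b)=75 at depth 1
Step 5: exit scope (depth=0)
Step 6: enter scope (depth=1)
Step 7: declare c=(read a)=75 at depth 1
Visible at query point: a=75 c=75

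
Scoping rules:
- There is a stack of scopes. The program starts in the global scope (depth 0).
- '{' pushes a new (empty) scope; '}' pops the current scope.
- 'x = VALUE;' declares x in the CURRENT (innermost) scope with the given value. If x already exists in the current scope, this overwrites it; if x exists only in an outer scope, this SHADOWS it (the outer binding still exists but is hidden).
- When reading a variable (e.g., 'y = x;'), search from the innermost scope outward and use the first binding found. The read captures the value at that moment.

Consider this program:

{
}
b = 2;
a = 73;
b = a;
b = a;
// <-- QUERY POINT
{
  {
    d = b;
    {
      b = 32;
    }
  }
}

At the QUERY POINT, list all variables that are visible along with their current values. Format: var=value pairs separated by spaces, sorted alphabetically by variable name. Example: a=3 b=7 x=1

Step 1: enter scope (depth=1)
Step 2: exit scope (depth=0)
Step 3: declare b=2 at depth 0
Step 4: declare a=73 at depth 0
Step 5: declare b=(read a)=73 at depth 0
Step 6: declare b=(read a)=73 at depth 0
Visible at query point: a=73 b=73

Answer: a=73 b=73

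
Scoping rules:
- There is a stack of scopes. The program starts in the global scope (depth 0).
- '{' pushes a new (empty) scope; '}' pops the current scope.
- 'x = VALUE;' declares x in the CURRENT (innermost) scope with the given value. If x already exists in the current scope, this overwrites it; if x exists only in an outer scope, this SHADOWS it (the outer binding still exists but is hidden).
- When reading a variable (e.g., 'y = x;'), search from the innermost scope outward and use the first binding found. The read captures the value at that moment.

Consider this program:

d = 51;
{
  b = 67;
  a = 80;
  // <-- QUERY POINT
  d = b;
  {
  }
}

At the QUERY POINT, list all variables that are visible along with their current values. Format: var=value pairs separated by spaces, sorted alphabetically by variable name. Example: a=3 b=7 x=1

Step 1: declare d=51 at depth 0
Step 2: enter scope (depth=1)
Step 3: declare b=67 at depth 1
Step 4: declare a=80 at depth 1
Visible at query point: a=80 b=67 d=51

Answer: a=80 b=67 d=51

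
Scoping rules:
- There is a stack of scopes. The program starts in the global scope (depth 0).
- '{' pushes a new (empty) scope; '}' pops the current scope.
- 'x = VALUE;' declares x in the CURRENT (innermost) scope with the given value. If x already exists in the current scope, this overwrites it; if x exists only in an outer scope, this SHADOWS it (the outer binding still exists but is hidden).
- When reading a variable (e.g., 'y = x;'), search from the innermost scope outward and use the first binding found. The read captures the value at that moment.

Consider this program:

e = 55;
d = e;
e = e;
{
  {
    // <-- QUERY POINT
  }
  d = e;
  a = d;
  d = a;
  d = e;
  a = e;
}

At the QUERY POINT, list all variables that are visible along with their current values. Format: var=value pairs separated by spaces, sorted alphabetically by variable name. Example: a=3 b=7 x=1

Answer: d=55 e=55

Derivation:
Step 1: declare e=55 at depth 0
Step 2: declare d=(read e)=55 at depth 0
Step 3: declare e=(read e)=55 at depth 0
Step 4: enter scope (depth=1)
Step 5: enter scope (depth=2)
Visible at query point: d=55 e=55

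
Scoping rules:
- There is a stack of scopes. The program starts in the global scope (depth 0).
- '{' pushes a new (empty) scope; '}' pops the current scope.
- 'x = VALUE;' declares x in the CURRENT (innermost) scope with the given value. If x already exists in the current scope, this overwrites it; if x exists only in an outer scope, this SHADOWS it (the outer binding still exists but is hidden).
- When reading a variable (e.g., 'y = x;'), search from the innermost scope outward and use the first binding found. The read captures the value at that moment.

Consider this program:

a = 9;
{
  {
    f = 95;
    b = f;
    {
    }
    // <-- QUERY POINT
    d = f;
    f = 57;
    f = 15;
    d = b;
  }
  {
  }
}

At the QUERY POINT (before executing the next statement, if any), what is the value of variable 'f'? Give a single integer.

Answer: 95

Derivation:
Step 1: declare a=9 at depth 0
Step 2: enter scope (depth=1)
Step 3: enter scope (depth=2)
Step 4: declare f=95 at depth 2
Step 5: declare b=(read f)=95 at depth 2
Step 6: enter scope (depth=3)
Step 7: exit scope (depth=2)
Visible at query point: a=9 b=95 f=95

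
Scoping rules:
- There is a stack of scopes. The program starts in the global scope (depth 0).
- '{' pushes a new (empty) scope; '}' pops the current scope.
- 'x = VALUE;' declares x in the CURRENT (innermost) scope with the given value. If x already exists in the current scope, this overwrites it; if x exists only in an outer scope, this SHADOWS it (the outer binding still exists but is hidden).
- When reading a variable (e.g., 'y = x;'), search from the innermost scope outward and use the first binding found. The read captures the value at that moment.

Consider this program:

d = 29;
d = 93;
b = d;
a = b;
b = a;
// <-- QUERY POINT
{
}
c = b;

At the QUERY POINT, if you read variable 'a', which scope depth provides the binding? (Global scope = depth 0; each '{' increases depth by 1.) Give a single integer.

Step 1: declare d=29 at depth 0
Step 2: declare d=93 at depth 0
Step 3: declare b=(read d)=93 at depth 0
Step 4: declare a=(read b)=93 at depth 0
Step 5: declare b=(read a)=93 at depth 0
Visible at query point: a=93 b=93 d=93

Answer: 0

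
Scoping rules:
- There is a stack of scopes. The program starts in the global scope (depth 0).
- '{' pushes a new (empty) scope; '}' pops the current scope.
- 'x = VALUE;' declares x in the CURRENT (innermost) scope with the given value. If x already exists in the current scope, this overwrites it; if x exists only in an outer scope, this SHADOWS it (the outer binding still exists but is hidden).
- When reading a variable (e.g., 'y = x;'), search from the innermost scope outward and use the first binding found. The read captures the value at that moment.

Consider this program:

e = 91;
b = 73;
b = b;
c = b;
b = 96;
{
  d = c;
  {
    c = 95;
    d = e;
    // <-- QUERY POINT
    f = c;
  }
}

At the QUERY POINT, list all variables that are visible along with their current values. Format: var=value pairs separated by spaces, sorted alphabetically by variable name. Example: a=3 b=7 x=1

Answer: b=96 c=95 d=91 e=91

Derivation:
Step 1: declare e=91 at depth 0
Step 2: declare b=73 at depth 0
Step 3: declare b=(read b)=73 at depth 0
Step 4: declare c=(read b)=73 at depth 0
Step 5: declare b=96 at depth 0
Step 6: enter scope (depth=1)
Step 7: declare d=(read c)=73 at depth 1
Step 8: enter scope (depth=2)
Step 9: declare c=95 at depth 2
Step 10: declare d=(read e)=91 at depth 2
Visible at query point: b=96 c=95 d=91 e=91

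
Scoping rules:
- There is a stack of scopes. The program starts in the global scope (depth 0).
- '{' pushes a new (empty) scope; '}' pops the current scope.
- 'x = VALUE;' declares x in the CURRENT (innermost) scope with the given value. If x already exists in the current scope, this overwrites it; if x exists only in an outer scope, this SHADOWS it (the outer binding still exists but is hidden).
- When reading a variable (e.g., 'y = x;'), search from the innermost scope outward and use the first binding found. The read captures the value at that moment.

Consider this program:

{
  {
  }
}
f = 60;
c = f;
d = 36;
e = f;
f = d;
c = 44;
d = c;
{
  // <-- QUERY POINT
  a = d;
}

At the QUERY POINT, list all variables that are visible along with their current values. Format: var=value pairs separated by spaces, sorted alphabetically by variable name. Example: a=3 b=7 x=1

Answer: c=44 d=44 e=60 f=36

Derivation:
Step 1: enter scope (depth=1)
Step 2: enter scope (depth=2)
Step 3: exit scope (depth=1)
Step 4: exit scope (depth=0)
Step 5: declare f=60 at depth 0
Step 6: declare c=(read f)=60 at depth 0
Step 7: declare d=36 at depth 0
Step 8: declare e=(read f)=60 at depth 0
Step 9: declare f=(read d)=36 at depth 0
Step 10: declare c=44 at depth 0
Step 11: declare d=(read c)=44 at depth 0
Step 12: enter scope (depth=1)
Visible at query point: c=44 d=44 e=60 f=36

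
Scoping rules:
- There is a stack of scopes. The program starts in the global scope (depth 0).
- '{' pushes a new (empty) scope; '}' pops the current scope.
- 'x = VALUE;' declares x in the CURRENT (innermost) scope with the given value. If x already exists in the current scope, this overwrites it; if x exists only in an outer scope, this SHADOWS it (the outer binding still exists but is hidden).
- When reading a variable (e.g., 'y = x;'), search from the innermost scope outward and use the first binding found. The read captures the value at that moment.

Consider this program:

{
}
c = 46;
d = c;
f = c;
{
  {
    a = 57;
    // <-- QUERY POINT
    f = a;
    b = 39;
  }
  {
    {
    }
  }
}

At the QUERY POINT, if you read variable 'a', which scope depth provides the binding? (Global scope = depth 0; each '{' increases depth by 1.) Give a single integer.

Step 1: enter scope (depth=1)
Step 2: exit scope (depth=0)
Step 3: declare c=46 at depth 0
Step 4: declare d=(read c)=46 at depth 0
Step 5: declare f=(read c)=46 at depth 0
Step 6: enter scope (depth=1)
Step 7: enter scope (depth=2)
Step 8: declare a=57 at depth 2
Visible at query point: a=57 c=46 d=46 f=46

Answer: 2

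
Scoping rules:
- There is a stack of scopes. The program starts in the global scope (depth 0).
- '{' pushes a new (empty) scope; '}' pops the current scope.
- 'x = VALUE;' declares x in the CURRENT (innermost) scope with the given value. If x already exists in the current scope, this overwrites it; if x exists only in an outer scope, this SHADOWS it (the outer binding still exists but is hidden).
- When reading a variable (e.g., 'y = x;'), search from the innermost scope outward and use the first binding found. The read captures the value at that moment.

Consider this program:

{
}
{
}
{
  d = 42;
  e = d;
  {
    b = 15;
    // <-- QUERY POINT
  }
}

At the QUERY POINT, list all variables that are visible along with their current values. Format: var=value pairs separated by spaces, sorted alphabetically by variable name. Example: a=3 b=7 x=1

Answer: b=15 d=42 e=42

Derivation:
Step 1: enter scope (depth=1)
Step 2: exit scope (depth=0)
Step 3: enter scope (depth=1)
Step 4: exit scope (depth=0)
Step 5: enter scope (depth=1)
Step 6: declare d=42 at depth 1
Step 7: declare e=(read d)=42 at depth 1
Step 8: enter scope (depth=2)
Step 9: declare b=15 at depth 2
Visible at query point: b=15 d=42 e=42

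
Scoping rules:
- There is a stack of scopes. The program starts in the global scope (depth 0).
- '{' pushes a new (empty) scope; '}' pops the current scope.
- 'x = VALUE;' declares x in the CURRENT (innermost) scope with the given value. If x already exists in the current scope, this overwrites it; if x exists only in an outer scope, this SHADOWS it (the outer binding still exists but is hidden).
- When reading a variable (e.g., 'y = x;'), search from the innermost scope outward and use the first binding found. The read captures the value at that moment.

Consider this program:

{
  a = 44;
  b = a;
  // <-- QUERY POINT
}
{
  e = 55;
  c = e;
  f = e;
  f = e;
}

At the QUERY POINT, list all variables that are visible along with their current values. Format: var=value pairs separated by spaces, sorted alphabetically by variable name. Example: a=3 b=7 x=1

Answer: a=44 b=44

Derivation:
Step 1: enter scope (depth=1)
Step 2: declare a=44 at depth 1
Step 3: declare b=(read a)=44 at depth 1
Visible at query point: a=44 b=44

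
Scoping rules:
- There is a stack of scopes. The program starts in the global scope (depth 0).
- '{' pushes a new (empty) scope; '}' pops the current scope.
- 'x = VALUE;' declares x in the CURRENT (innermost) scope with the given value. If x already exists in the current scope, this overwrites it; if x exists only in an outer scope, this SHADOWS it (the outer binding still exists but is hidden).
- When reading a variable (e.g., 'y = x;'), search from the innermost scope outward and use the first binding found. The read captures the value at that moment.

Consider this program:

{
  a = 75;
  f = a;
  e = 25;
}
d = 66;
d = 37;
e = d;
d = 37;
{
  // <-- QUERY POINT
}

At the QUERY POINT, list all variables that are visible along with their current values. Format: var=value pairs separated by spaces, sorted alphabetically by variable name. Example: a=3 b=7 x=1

Answer: d=37 e=37

Derivation:
Step 1: enter scope (depth=1)
Step 2: declare a=75 at depth 1
Step 3: declare f=(read a)=75 at depth 1
Step 4: declare e=25 at depth 1
Step 5: exit scope (depth=0)
Step 6: declare d=66 at depth 0
Step 7: declare d=37 at depth 0
Step 8: declare e=(read d)=37 at depth 0
Step 9: declare d=37 at depth 0
Step 10: enter scope (depth=1)
Visible at query point: d=37 e=37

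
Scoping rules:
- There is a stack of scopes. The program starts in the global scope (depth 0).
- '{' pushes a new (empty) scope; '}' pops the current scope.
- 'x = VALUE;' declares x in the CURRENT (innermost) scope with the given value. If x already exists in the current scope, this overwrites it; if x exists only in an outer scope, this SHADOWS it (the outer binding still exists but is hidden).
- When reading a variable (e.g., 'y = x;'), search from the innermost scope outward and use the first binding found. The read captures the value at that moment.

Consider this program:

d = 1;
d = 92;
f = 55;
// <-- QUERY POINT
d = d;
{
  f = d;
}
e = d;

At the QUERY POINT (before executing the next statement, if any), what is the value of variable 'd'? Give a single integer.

Answer: 92

Derivation:
Step 1: declare d=1 at depth 0
Step 2: declare d=92 at depth 0
Step 3: declare f=55 at depth 0
Visible at query point: d=92 f=55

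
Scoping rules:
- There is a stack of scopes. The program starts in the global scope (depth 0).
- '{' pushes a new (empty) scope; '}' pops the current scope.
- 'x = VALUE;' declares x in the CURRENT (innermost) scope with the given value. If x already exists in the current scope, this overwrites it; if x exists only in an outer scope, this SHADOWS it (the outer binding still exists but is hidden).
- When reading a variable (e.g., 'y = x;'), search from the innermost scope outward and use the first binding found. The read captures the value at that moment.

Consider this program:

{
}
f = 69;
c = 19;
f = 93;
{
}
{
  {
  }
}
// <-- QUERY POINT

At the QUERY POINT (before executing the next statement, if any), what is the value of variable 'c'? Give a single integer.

Step 1: enter scope (depth=1)
Step 2: exit scope (depth=0)
Step 3: declare f=69 at depth 0
Step 4: declare c=19 at depth 0
Step 5: declare f=93 at depth 0
Step 6: enter scope (depth=1)
Step 7: exit scope (depth=0)
Step 8: enter scope (depth=1)
Step 9: enter scope (depth=2)
Step 10: exit scope (depth=1)
Step 11: exit scope (depth=0)
Visible at query point: c=19 f=93

Answer: 19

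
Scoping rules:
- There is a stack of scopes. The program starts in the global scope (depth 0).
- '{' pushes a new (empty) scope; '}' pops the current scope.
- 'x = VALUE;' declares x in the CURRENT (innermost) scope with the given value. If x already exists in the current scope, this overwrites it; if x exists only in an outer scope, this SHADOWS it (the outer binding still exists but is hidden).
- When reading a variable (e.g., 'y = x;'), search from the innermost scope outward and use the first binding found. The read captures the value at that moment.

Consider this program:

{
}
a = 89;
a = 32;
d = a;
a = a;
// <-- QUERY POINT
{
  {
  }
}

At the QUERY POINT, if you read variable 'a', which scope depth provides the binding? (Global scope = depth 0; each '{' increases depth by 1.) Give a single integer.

Step 1: enter scope (depth=1)
Step 2: exit scope (depth=0)
Step 3: declare a=89 at depth 0
Step 4: declare a=32 at depth 0
Step 5: declare d=(read a)=32 at depth 0
Step 6: declare a=(read a)=32 at depth 0
Visible at query point: a=32 d=32

Answer: 0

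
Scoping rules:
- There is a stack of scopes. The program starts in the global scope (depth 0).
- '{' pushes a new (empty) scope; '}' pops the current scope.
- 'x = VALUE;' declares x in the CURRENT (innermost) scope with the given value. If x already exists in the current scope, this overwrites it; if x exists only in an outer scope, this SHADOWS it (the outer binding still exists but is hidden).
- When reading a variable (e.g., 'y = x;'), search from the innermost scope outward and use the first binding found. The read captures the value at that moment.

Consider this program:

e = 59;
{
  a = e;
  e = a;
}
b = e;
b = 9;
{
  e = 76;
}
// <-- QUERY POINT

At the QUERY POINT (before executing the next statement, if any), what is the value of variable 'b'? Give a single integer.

Step 1: declare e=59 at depth 0
Step 2: enter scope (depth=1)
Step 3: declare a=(read e)=59 at depth 1
Step 4: declare e=(read a)=59 at depth 1
Step 5: exit scope (depth=0)
Step 6: declare b=(read e)=59 at depth 0
Step 7: declare b=9 at depth 0
Step 8: enter scope (depth=1)
Step 9: declare e=76 at depth 1
Step 10: exit scope (depth=0)
Visible at query point: b=9 e=59

Answer: 9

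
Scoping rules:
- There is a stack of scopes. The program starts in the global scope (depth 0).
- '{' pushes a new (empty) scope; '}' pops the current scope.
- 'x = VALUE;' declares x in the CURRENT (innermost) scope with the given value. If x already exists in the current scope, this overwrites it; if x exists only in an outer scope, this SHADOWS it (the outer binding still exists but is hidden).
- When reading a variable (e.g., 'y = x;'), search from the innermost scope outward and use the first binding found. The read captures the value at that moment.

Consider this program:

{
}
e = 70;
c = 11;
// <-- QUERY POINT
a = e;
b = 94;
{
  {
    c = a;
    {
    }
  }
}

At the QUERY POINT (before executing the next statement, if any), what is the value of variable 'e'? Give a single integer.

Answer: 70

Derivation:
Step 1: enter scope (depth=1)
Step 2: exit scope (depth=0)
Step 3: declare e=70 at depth 0
Step 4: declare c=11 at depth 0
Visible at query point: c=11 e=70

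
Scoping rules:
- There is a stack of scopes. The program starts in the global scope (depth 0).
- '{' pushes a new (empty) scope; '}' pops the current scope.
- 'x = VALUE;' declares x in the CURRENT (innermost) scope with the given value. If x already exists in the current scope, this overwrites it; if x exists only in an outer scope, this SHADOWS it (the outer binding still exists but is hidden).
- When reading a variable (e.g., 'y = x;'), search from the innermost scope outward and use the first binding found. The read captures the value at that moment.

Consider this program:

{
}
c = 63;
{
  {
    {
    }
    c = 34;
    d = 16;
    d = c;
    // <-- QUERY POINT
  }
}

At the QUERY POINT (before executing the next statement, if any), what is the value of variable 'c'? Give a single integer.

Step 1: enter scope (depth=1)
Step 2: exit scope (depth=0)
Step 3: declare c=63 at depth 0
Step 4: enter scope (depth=1)
Step 5: enter scope (depth=2)
Step 6: enter scope (depth=3)
Step 7: exit scope (depth=2)
Step 8: declare c=34 at depth 2
Step 9: declare d=16 at depth 2
Step 10: declare d=(read c)=34 at depth 2
Visible at query point: c=34 d=34

Answer: 34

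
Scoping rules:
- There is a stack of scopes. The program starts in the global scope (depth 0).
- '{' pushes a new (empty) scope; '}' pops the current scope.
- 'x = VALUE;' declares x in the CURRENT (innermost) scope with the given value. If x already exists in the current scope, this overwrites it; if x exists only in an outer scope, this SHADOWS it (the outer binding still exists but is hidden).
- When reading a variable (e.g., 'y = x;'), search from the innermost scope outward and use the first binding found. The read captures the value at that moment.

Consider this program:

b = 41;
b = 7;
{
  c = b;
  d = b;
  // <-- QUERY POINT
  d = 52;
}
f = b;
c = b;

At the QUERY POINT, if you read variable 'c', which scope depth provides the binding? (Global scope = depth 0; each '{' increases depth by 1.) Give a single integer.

Step 1: declare b=41 at depth 0
Step 2: declare b=7 at depth 0
Step 3: enter scope (depth=1)
Step 4: declare c=(read b)=7 at depth 1
Step 5: declare d=(read b)=7 at depth 1
Visible at query point: b=7 c=7 d=7

Answer: 1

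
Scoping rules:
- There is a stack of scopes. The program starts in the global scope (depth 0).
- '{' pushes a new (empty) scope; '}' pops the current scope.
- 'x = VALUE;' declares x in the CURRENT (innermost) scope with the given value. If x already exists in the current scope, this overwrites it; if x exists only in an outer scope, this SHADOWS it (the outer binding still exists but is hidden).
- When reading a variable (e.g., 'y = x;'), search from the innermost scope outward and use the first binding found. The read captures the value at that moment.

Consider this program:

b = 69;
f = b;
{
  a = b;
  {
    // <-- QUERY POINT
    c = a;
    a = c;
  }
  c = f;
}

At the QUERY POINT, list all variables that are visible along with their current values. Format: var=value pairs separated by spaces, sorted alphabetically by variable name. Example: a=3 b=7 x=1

Answer: a=69 b=69 f=69

Derivation:
Step 1: declare b=69 at depth 0
Step 2: declare f=(read b)=69 at depth 0
Step 3: enter scope (depth=1)
Step 4: declare a=(read b)=69 at depth 1
Step 5: enter scope (depth=2)
Visible at query point: a=69 b=69 f=69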